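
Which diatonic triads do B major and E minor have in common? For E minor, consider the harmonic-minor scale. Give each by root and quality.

B

Triads in B major: B (I), C♯m (ii), D♯m (iii), E (IV), F♯ (V), G♯m (vi), A♯dim (vii°).
Triads in E minor (harmonic minor): Em (i), F♯dim (ii°), Gaug (III+), Am (iv), B (V), C (VI), D♯dim (vii°).
Shared triads with their functions: B (I in B major, V in E minor).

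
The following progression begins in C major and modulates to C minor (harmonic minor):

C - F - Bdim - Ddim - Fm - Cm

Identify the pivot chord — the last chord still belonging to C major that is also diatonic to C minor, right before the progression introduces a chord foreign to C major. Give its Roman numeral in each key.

Bdim — vii° in C major, vii° in C minor

Chords diatonic to C major: C, Dm, Em, F, G, Am, Bdim.
Reading the progression, the first chord not in that set is Ddim, so the modulation leaves C major there.
The chord immediately before Ddim is Bdim, which is diatonic to both keys: vii° in C major and vii° in C minor.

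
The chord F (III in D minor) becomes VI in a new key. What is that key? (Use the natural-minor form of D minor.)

The numeral VI denotes a major triad on scale degree 6. With F on degree 6, the tonic of the new key is A.
Degree 6 carries a major triad in minor keys, so the destination is A minor.
Check: the diatonic triads of A minor (natural minor) are Am (i), Bdim (ii°), C (III), Dm (iv), Em (v), F (VI), G (VII) — F is indeed VI.

A minor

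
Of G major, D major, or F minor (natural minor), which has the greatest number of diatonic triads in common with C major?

Triads of C major: C major (I), D minor (ii), E minor (iii), F major (IV), G major (V), A minor (vi), B diminished (vii°).
G major shares 4: C, Em, G, Am.
D major shares 2: Em, G.
F minor (natural minor) shares 0: none.
The most common triads (4) are shared with G major.

G major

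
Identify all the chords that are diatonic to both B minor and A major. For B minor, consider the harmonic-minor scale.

Bm

Triads in B minor (harmonic minor): B minor (i), C# diminished (ii°), D augmented (III+), E minor (iv), F# major (V), G major (VI), A# diminished (vii°).
Triads in A major: A major (I), B minor (ii), C# minor (iii), D major (IV), E major (V), F# minor (vi), G# diminished (vii°).
Shared triads with their functions: B minor (i in B minor, ii in A major).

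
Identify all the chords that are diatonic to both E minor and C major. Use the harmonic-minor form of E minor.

Em, Am, C

Triads in E minor (harmonic minor): Em (i), F#dim (ii°), Gaug (III+), Am (iv), B (V), C (VI), D#dim (vii°).
Triads in C major: C (I), Dm (ii), Em (iii), F (IV), G (V), Am (vi), Bdim (vii°).
Shared triads with their functions: Em (i in E minor, iii in C major); Am (iv in E minor, vi in C major); C (VI in E minor, I in C major).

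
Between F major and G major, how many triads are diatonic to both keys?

2

Diatonic triads of F major: F (I), Gm (ii), Am (iii), Bb (IV), C (V), Dm (vi), Edim (vii°).
Diatonic triads of G major: G (I), Am (ii), Bm (iii), C (IV), D (V), Em (vi), F#dim (vii°).
Matching root and quality in both lists: Am, C.
That gives 2 common triads.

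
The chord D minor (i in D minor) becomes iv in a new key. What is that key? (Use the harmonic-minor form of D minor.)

A minor

The numeral iv denotes a minor triad on scale degree 4. With D on degree 4, the tonic of the new key is A.
Degree 4 carries a minor triad in minor keys, so the destination is A minor.
Check: the diatonic triads of A minor (natural minor) are Am (i), Bdim (ii°), C (III), Dm (iv), Em (v), F (VI), G (VII) — D minor is indeed iv.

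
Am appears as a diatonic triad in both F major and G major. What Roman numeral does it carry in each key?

The scale of F major is F G A Bb C D E; A is degree 3, and the triad built there (A-C-E) is minor, so it is iii.
The scale of G major is G A B C D E F#; A is degree 2, and the triad built there (A-C-E) is minor, so it is ii.

iii in F major; ii in G major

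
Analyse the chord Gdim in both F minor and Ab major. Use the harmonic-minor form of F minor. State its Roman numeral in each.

The scale of F minor (harmonic minor) is F G Ab Bb C Db E; G is degree 2, and the triad built there (G-Bb-Db) is diminished, so it is ii°.
The scale of Ab major is Ab Bb C Db Eb F G; G is degree 7, and the triad built there (G-Bb-Db) is diminished, so it is vii°.

ii° in F minor; vii° in Ab major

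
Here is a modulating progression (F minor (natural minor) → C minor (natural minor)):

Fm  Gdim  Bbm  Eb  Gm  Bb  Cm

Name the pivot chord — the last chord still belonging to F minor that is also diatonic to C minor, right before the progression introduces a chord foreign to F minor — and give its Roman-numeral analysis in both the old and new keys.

Eb — VII in F minor, III in C minor

Chords diatonic to F minor: Fm, Gdim, Ab, Bbm, Cm, Db, Eb.
Reading the progression, the first chord not in that set is Gm, so the modulation leaves F minor there.
The chord immediately before Gm is Eb, which is diatonic to both keys: VII in F minor and III in C minor.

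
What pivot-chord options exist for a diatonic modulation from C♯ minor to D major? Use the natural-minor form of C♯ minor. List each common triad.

Triads in C♯ minor (natural minor): C♯m (i), D♯dim (ii°), E (III), F♯m (iv), G♯m (v), A (VI), B (VII).
Triads in D major: D (I), Em (ii), F♯m (iii), G (IV), A (V), Bm (vi), C♯dim (vii°).
Shared triads with their functions: F♯m (iv in C♯ minor, iii in D major); A (VI in C♯ minor, V in D major).

F♯m, A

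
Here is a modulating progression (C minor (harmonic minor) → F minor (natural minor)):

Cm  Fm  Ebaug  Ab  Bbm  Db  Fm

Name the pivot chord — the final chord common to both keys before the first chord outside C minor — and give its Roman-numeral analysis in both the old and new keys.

Chords diatonic to C minor: Cm, Ddim, Ebaug, Fm, G, Ab, Bdim.
Reading the progression, the first chord not in that set is Bbm, so the modulation leaves C minor there.
The chord immediately before Bbm is Ab, which is diatonic to both keys: VI in C minor and III in F minor.

Ab — VI in C minor, III in F minor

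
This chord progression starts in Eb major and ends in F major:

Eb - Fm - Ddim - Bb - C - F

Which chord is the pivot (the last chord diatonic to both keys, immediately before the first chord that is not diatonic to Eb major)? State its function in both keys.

Bb — V in Eb major, IV in F major

Chords diatonic to Eb major: Eb, Fm, Gm, Ab, Bb, Cm, Ddim.
Reading the progression, the first chord not in that set is C, so the modulation leaves Eb major there.
The chord immediately before C is Bb, which is diatonic to both keys: V in Eb major and IV in F major.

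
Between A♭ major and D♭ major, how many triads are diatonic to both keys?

4

Diatonic triads of A♭ major: A♭ (I), B♭m (ii), Cm (iii), D♭ (IV), E♭ (V), Fm (vi), Gdim (vii°).
Diatonic triads of D♭ major: D♭ (I), E♭m (ii), Fm (iii), G♭ (IV), A♭ (V), B♭m (vi), Cdim (vii°).
Matching root and quality in both lists: A♭, B♭m, D♭, Fm.
That gives 4 common triads.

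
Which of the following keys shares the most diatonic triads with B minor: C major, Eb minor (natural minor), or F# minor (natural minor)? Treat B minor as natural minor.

Triads of B minor (natural minor): Bm (i), C#dim (ii°), D (III), Em (iv), F#m (v), G (VI), A (VII).
C major shares 2: Em, G.
Eb minor (natural minor) shares 0: none.
F# minor (natural minor) shares 4: Bm, D, F#m, A.
The most common triads (4) are shared with F# minor.

F# minor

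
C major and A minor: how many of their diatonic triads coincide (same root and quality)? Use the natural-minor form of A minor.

Diatonic triads of C major: C (I), Dm (ii), Em (iii), F (IV), G (V), Am (vi), Bdim (vii°).
Diatonic triads of A minor (natural minor): Am (i), Bdim (ii°), C (III), Dm (iv), Em (v), F (VI), G (VII).
Matching root and quality in both lists: C, Dm, Em, F, G, Am, Bdim.
That gives 7 common triads.

7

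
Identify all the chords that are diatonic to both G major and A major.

Triads in G major: G major (I), A minor (ii), B minor (iii), C major (IV), D major (V), E minor (vi), F# diminished (vii°).
Triads in A major: A major (I), B minor (ii), C# minor (iii), D major (IV), E major (V), F# minor (vi), G# diminished (vii°).
Shared triads with their functions: B minor (iii in G major, ii in A major); D major (V in G major, IV in A major).

Bm, D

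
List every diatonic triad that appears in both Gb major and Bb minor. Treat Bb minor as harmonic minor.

Triads in Gb major: Gb major (I), Ab minor (ii), Bb minor (iii), Cb major (IV), Db major (V), Eb minor (vi), F diminished (vii°).
Triads in Bb minor (harmonic minor): Bb minor (i), C diminished (ii°), Db augmented (III+), Eb minor (iv), F major (V), Gb major (VI), A diminished (vii°).
Shared triads with their functions: Gb major (I in Gb major, VI in Bb minor); Bb minor (iii in Gb major, i in Bb minor); Eb minor (vi in Gb major, iv in Bb minor).

Gb, Bbm, Ebm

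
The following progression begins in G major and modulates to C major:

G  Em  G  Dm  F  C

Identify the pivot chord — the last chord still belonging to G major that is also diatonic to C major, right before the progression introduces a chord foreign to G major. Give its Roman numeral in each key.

G — I in G major, V in C major

Chords diatonic to G major: G, Am, Bm, C, D, Em, F#dim.
Reading the progression, the first chord not in that set is Dm, so the modulation leaves G major there.
The chord immediately before Dm is G, which is diatonic to both keys: I in G major and V in C major.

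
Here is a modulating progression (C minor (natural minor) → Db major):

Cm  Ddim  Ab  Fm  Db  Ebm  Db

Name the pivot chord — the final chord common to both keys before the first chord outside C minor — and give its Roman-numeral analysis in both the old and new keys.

Chords diatonic to C minor: Cm, Ddim, Eb, Fm, Gm, Ab, Bb.
Reading the progression, the first chord not in that set is Db, so the modulation leaves C minor there.
The chord immediately before Db is Fm, which is diatonic to both keys: iv in C minor and iii in Db major.

Fm — iv in C minor, iii in Db major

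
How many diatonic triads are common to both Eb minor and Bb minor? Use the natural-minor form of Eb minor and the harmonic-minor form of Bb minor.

Diatonic triads of Eb minor (natural minor): Ebm (i), Fdim (ii°), Gb (III), Abm (iv), Bbm (v), Cb (VI), Db (VII).
Diatonic triads of Bb minor (harmonic minor): Bbm (i), Cdim (ii°), Dbaug (III+), Ebm (iv), F (V), Gb (VI), Adim (vii°).
Matching root and quality in both lists: Ebm, Gb, Bbm.
That gives 3 common triads.

3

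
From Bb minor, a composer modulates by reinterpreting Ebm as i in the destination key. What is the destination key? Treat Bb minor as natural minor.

The numeral i denotes a minor triad on scale degree 1. With Eb on degree 1, the tonic of the new key is Eb.
Degree 1 carries a minor triad in minor keys, so the destination is Eb minor.
Check: the diatonic triads of Eb minor (natural minor) are Ebm (i), Fdim (ii°), Gb (III), Abm (iv), Bbm (v), Cb (VI), Db (VII) — Ebm is indeed i.

Eb minor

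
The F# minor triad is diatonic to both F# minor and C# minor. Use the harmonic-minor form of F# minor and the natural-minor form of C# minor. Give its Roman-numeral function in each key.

The scale of F# minor (harmonic minor) is F# G# A B C# D E#; F# is degree 1, and the triad built there (F#-A-C#) is minor, so it is i.
The scale of C# minor (natural minor) is C# D# E F# G# A B; F# is degree 4, and the triad built there (F#-A-C#) is minor, so it is iv.

i in F# minor; iv in C# minor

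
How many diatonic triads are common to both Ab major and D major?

0

Diatonic triads of Ab major: Ab major (I), Bb minor (ii), C minor (iii), Db major (IV), Eb major (V), F minor (vi), G diminished (vii°).
Diatonic triads of D major: D major (I), E minor (ii), F# minor (iii), G major (IV), A major (V), B minor (vi), C# diminished (vii°).
No triad has the same root and quality in both keys.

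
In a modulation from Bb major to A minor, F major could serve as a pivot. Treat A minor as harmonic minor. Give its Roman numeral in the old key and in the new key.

V in Bb major; VI in A minor

The scale of Bb major is Bb C D Eb F G A; F is degree 5, and the triad built there (F-A-C) is major, so it is V.
The scale of A minor (harmonic minor) is A B C D E F G#; F is degree 6, and the triad built there (F-A-C) is major, so it is VI.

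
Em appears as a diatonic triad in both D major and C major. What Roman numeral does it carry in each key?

The scale of D major is D E F# G A B C#; E is degree 2, and the triad built there (E-G-B) is minor, so it is ii.
The scale of C major is C D E F G A B; E is degree 3, and the triad built there (E-G-B) is minor, so it is iii.

ii in D major; iii in C major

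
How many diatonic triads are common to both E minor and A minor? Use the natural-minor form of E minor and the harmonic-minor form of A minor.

1

Diatonic triads of E minor (natural minor): Em (i), F#dim (ii°), G (III), Am (iv), Bm (v), C (VI), D (VII).
Diatonic triads of A minor (harmonic minor): Am (i), Bdim (ii°), Caug (III+), Dm (iv), E (V), F (VI), G#dim (vii°).
Matching root and quality in both lists: Am.
That gives 1 common triad.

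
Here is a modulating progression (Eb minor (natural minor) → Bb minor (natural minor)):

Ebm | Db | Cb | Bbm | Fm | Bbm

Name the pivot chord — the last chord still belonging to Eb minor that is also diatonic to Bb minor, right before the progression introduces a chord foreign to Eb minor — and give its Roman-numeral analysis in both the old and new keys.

Chords diatonic to Eb minor: Ebm, Fdim, Gb, Abm, Bbm, Cb, Db.
Reading the progression, the first chord not in that set is Fm, so the modulation leaves Eb minor there.
The chord immediately before Fm is Bbm, which is diatonic to both keys: v in Eb minor and i in Bb minor.

Bbm — v in Eb minor, i in Bb minor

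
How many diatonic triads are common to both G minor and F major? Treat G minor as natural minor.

4

Diatonic triads of G minor (natural minor): Gm (i), Adim (ii°), Bb (III), Cm (iv), Dm (v), Eb (VI), F (VII).
Diatonic triads of F major: F (I), Gm (ii), Am (iii), Bb (IV), C (V), Dm (vi), Edim (vii°).
Matching root and quality in both lists: Gm, Bb, Dm, F.
That gives 4 common triads.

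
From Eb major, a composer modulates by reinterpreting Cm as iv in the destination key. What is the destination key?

G minor

The numeral iv denotes a minor triad on scale degree 4. With C on degree 4, the tonic of the new key is G.
Degree 4 carries a minor triad in minor keys, so the destination is G minor.
Check: the diatonic triads of G minor (natural minor) are Gm (i), Adim (ii°), Bb (III), Cm (iv), Dm (v), Eb (VI), F (VII) — Cm is indeed iv.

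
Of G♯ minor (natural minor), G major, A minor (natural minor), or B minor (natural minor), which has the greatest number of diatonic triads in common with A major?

Triads of A major: A (I), Bm (ii), C♯m (iii), D (IV), E (V), F♯m (vi), G♯dim (vii°).
G♯ minor (natural minor) shares 2: C♯m, E.
G major shares 2: Bm, D.
A minor (natural minor) shares 0: none.
B minor (natural minor) shares 4: A, Bm, D, F♯m.
The most common triads (4) are shared with B minor.

B minor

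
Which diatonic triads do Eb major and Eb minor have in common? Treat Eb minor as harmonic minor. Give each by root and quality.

Triads in Eb major: Eb major (I), F minor (ii), G minor (iii), Ab major (IV), Bb major (V), C minor (vi), D diminished (vii°).
Triads in Eb minor (harmonic minor): Eb minor (i), F diminished (ii°), Gb augmented (III+), Ab minor (iv), Bb major (V), Cb major (VI), D diminished (vii°).
Shared triads with their functions: Bb major (V in Eb major, V in Eb minor); D diminished (vii° in Eb major, vii° in Eb minor).

Bb, Ddim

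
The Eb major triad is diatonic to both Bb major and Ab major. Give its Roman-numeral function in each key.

IV in Bb major; V in Ab major

The scale of Bb major is Bb C D Eb F G A; Eb is degree 4, and the triad built there (Eb-G-Bb) is major, so it is IV.
The scale of Ab major is Ab Bb C Db Eb F G; Eb is degree 5, and the triad built there (Eb-G-Bb) is major, so it is V.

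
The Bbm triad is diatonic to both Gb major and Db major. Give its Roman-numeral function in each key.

The scale of Gb major is Gb Ab Bb Cb Db Eb F; Bb is degree 3, and the triad built there (Bb-Db-F) is minor, so it is iii.
The scale of Db major is Db Eb F Gb Ab Bb C; Bb is degree 6, and the triad built there (Bb-Db-F) is minor, so it is vi.

iii in Gb major; vi in Db major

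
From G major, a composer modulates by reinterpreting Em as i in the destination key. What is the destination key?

The numeral i denotes a minor triad on scale degree 1. With E on degree 1, the tonic of the new key is E.
Degree 1 carries a minor triad in minor keys, so the destination is E minor.
Check: the diatonic triads of E minor (natural minor) are Em (i), F#dim (ii°), G (III), Am (iv), Bm (v), C (VI), D (VII) — Em is indeed i.

E minor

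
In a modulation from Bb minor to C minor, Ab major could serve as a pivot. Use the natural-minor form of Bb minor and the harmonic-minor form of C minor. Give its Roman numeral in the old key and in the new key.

The scale of Bb minor (natural minor) is Bb C Db Eb F Gb Ab; Ab is degree 7, and the triad built there (Ab-C-Eb) is major, so it is VII.
The scale of C minor (harmonic minor) is C D Eb F G Ab B; Ab is degree 6, and the triad built there (Ab-C-Eb) is major, so it is VI.

VII in Bb minor; VI in C minor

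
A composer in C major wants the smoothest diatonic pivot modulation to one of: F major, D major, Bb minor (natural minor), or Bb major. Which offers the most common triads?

Triads of C major: C (I), Dm (ii), Em (iii), F (IV), G (V), Am (vi), Bdim (vii°).
F major shares 4: C, Dm, F, Am.
D major shares 2: Em, G.
Bb minor (natural minor) shares 0: none.
Bb major shares 2: Dm, F.
The most common triads (4) are shared with F major.

F major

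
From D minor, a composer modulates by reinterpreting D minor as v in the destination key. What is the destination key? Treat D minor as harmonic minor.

The numeral v denotes a minor triad on scale degree 5. With D on degree 5, the tonic of the new key is G.
Degree 5 carries a minor triad in natural-minor keys, so the destination is G minor.
Check: the diatonic triads of G minor (natural minor) are Gm (i), Adim (ii°), Bb (III), Cm (iv), Dm (v), Eb (VI), F (VII) — D minor is indeed v.

G minor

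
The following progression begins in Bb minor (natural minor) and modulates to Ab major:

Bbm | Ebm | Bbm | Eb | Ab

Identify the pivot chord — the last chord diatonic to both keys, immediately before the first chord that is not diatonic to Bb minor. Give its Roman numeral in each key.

Chords diatonic to Bb minor: Bbm, Cdim, Db, Ebm, Fm, Gb, Ab.
Reading the progression, the first chord not in that set is Eb, so the modulation leaves Bb minor there.
The chord immediately before Eb is Bbm, which is diatonic to both keys: i in Bb minor and ii in Ab major.

Bbm — i in Bb minor, ii in Ab major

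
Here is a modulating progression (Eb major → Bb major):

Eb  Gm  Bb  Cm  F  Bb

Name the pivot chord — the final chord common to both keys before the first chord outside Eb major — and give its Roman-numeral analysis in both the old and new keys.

Cm — vi in Eb major, ii in Bb major

Chords diatonic to Eb major: Eb, Fm, Gm, Ab, Bb, Cm, Ddim.
Reading the progression, the first chord not in that set is F, so the modulation leaves Eb major there.
The chord immediately before F is Cm, which is diatonic to both keys: vi in Eb major and ii in Bb major.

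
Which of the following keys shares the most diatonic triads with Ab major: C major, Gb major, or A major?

Gb major

Triads of Ab major: Ab (I), Bbm (ii), Cm (iii), Db (IV), Eb (V), Fm (vi), Gdim (vii°).
C major shares 0: none.
Gb major shares 2: Bbm, Db.
A major shares 0: none.
The most common triads (2) are shared with Gb major.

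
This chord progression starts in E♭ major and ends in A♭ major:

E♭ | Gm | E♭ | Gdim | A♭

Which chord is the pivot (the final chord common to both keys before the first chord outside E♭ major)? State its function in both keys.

Chords diatonic to E♭ major: E♭, Fm, Gm, A♭, B♭, Cm, Ddim.
Reading the progression, the first chord not in that set is Gdim, so the modulation leaves E♭ major there.
The chord immediately before Gdim is E♭, which is diatonic to both keys: I in E♭ major and V in A♭ major.

E♭ — I in E♭ major, V in A♭ major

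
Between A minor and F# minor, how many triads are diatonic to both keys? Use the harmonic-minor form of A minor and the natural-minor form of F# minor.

Diatonic triads of A minor (harmonic minor): Am (i), Bdim (ii°), Caug (III+), Dm (iv), E (V), F (VI), G#dim (vii°).
Diatonic triads of F# minor (natural minor): F#m (i), G#dim (ii°), A (III), Bm (iv), C#m (v), D (VI), E (VII).
Matching root and quality in both lists: E, G#dim.
That gives 2 common triads.

2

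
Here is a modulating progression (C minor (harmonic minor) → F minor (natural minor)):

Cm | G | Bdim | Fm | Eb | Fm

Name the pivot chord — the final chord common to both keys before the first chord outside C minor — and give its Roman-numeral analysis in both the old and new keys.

Fm — iv in C minor, i in F minor

Chords diatonic to C minor: Cm, Ddim, Ebaug, Fm, G, Ab, Bdim.
Reading the progression, the first chord not in that set is Eb, so the modulation leaves C minor there.
The chord immediately before Eb is Fm, which is diatonic to both keys: iv in C minor and i in F minor.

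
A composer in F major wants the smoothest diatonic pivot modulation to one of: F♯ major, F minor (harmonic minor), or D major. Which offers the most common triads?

F minor

Triads of F major: F (I), Gm (ii), Am (iii), B♭ (IV), C (V), Dm (vi), Edim (vii°).
F♯ major shares 0: none.
F minor (harmonic minor) shares 2: C, Edim.
D major shares 0: none.
The most common triads (2) are shared with F minor.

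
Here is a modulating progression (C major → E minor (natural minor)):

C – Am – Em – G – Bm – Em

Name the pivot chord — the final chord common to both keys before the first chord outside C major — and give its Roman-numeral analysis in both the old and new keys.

G — V in C major, III in E minor

Chords diatonic to C major: C, Dm, Em, F, G, Am, Bdim.
Reading the progression, the first chord not in that set is Bm, so the modulation leaves C major there.
The chord immediately before Bm is G, which is diatonic to both keys: V in C major and III in E minor.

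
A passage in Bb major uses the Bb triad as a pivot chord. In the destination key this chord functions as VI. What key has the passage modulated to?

D minor

The numeral VI denotes a major triad on scale degree 6. With Bb on degree 6, the tonic of the new key is D.
Degree 6 carries a major triad in minor keys, so the destination is D minor.
Check: the diatonic triads of D minor (natural minor) are Dm (i), Edim (ii°), F (III), Gm (iv), Am (v), Bb (VI), C (VII) — Bb is indeed VI.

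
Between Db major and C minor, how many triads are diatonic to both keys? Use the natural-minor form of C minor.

Diatonic triads of Db major: Db major (I), Eb minor (ii), F minor (iii), Gb major (IV), Ab major (V), Bb minor (vi), C diminished (vii°).
Diatonic triads of C minor (natural minor): C minor (i), D diminished (ii°), Eb major (III), F minor (iv), G minor (v), Ab major (VI), Bb major (VII).
Matching root and quality in both lists: F minor, Ab major.
That gives 2 common triads.

2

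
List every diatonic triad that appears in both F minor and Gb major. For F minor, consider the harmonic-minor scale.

Triads in F minor (harmonic minor): Fm (i), Gdim (ii°), Abaug (III+), Bbm (iv), C (V), Db (VI), Edim (vii°).
Triads in Gb major: Gb (I), Abm (ii), Bbm (iii), Cb (IV), Db (V), Ebm (vi), Fdim (vii°).
Shared triads with their functions: Bbm (iv in F minor, iii in Gb major); Db (VI in F minor, V in Gb major).

Bbm, Db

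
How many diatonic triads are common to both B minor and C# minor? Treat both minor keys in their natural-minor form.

Diatonic triads of B minor (natural minor): B minor (i), C# diminished (ii°), D major (III), E minor (iv), F# minor (v), G major (VI), A major (VII).
Diatonic triads of C# minor (natural minor): C# minor (i), D# diminished (ii°), E major (III), F# minor (iv), G# minor (v), A major (VI), B major (VII).
Matching root and quality in both lists: F# minor, A major.
That gives 2 common triads.

2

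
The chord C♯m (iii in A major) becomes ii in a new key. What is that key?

B major

The numeral ii denotes a minor triad on scale degree 2. With C♯ on degree 2, the tonic of the new key is B.
Degree 2 carries a minor triad in major keys, so the destination is B major.
Check: the diatonic triads of B major are B (I), C♯m (ii), D♯m (iii), E (IV), F♯ (V), G♯m (vi), A♯dim (vii°) — C♯m is indeed ii.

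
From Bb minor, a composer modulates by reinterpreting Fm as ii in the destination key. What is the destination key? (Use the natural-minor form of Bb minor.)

The numeral ii denotes a minor triad on scale degree 2. With F on degree 2, the tonic of the new key is Eb.
Degree 2 carries a minor triad in major keys, so the destination is Eb major.
Check: the diatonic triads of Eb major are Eb (I), Fm (ii), Gm (iii), Ab (IV), Bb (V), Cm (vi), Ddim (vii°) — Fm is indeed ii.

Eb major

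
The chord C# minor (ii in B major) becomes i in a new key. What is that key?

C# minor

The numeral i denotes a minor triad on scale degree 1. With C# on degree 1, the tonic of the new key is C#.
Degree 1 carries a minor triad in minor keys, so the destination is C# minor.
Check: the diatonic triads of C# minor (natural minor) are C#m (i), D#dim (ii°), E (III), F#m (iv), G#m (v), A (VI), B (VII) — C# minor is indeed i.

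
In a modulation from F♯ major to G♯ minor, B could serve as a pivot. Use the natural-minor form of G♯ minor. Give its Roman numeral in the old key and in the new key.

The scale of F♯ major is F♯ G♯ A♯ B C♯ D♯ E♯; B is degree 4, and the triad built there (B-D♯-F♯) is major, so it is IV.
The scale of G♯ minor (natural minor) is G♯ A♯ B C♯ D♯ E F♯; B is degree 3, and the triad built there (B-D♯-F♯) is major, so it is III.

IV in F♯ major; III in G♯ minor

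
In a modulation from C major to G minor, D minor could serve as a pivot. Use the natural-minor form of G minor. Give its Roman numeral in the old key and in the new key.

ii in C major; v in G minor

The scale of C major is C D E F G A B; D is degree 2, and the triad built there (D-F-A) is minor, so it is ii.
The scale of G minor (natural minor) is G A Bb C D Eb F; D is degree 5, and the triad built there (D-F-A) is minor, so it is v.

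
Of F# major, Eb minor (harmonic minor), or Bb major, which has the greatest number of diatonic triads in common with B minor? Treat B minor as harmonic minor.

F# major

Triads of B minor (harmonic minor): Bm (i), C#dim (ii°), Daug (III+), Em (iv), F# (V), G (VI), A#dim (vii°).
F# major shares 1: F#.
Eb minor (harmonic minor) shares 0: none.
Bb major shares 0: none.
The most common triads (1) are shared with F# major.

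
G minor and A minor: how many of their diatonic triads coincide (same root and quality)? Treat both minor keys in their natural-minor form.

2

Diatonic triads of G minor (natural minor): Gm (i), Adim (ii°), Bb (III), Cm (iv), Dm (v), Eb (VI), F (VII).
Diatonic triads of A minor (natural minor): Am (i), Bdim (ii°), C (III), Dm (iv), Em (v), F (VI), G (VII).
Matching root and quality in both lists: Dm, F.
That gives 2 common triads.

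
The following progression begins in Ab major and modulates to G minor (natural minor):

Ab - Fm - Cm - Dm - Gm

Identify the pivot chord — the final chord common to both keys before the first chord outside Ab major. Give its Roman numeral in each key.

Cm — iii in Ab major, iv in G minor

Chords diatonic to Ab major: Ab, Bbm, Cm, Db, Eb, Fm, Gdim.
Reading the progression, the first chord not in that set is Dm, so the modulation leaves Ab major there.
The chord immediately before Dm is Cm, which is diatonic to both keys: iii in Ab major and iv in G minor.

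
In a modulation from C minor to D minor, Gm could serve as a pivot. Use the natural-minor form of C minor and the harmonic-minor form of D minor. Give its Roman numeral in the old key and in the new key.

v in C minor; iv in D minor

The scale of C minor (natural minor) is C D E♭ F G A♭ B♭; G is degree 5, and the triad built there (G-B♭-D) is minor, so it is v.
The scale of D minor (harmonic minor) is D E F G A B♭ C♯; G is degree 4, and the triad built there (G-B♭-D) is minor, so it is iv.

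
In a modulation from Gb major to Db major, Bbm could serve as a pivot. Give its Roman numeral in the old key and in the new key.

The scale of Gb major is Gb Ab Bb Cb Db Eb F; Bb is degree 3, and the triad built there (Bb-Db-F) is minor, so it is iii.
The scale of Db major is Db Eb F Gb Ab Bb C; Bb is degree 6, and the triad built there (Bb-Db-F) is minor, so it is vi.

iii in Gb major; vi in Db major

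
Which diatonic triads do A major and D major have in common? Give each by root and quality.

A, Bm, D, F#m

Triads in A major: A major (I), B minor (ii), C# minor (iii), D major (IV), E major (V), F# minor (vi), G# diminished (vii°).
Triads in D major: D major (I), E minor (ii), F# minor (iii), G major (IV), A major (V), B minor (vi), C# diminished (vii°).
Shared triads with their functions: A major (I in A major, V in D major); B minor (ii in A major, vi in D major); D major (IV in A major, I in D major); F# minor (vi in A major, iii in D major).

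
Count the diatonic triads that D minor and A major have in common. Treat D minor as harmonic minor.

Diatonic triads of D minor (harmonic minor): Dm (i), Edim (ii°), Faug (III+), Gm (iv), A (V), B♭ (VI), C♯dim (vii°).
Diatonic triads of A major: A (I), Bm (ii), C♯m (iii), D (IV), E (V), F♯m (vi), G♯dim (vii°).
Matching root and quality in both lists: A.
That gives 1 common triad.

1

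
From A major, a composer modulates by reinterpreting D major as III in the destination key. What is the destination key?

B minor

The numeral III denotes a major triad on scale degree 3. With D on degree 3, the tonic of the new key is B.
Degree 3 carries a major triad in natural-minor keys, so the destination is B minor.
Check: the diatonic triads of B minor (natural minor) are Bm (i), C#dim (ii°), D (III), Em (iv), F#m (v), G (VI), A (VII) — D major is indeed III.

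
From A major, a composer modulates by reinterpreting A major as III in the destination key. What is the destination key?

The numeral III denotes a major triad on scale degree 3. With A on degree 3, the tonic of the new key is F#.
Degree 3 carries a major triad in natural-minor keys, so the destination is F# minor.
Check: the diatonic triads of F# minor (natural minor) are F#m (i), G#dim (ii°), A (III), Bm (iv), C#m (v), D (VI), E (VII) — A major is indeed III.

F# minor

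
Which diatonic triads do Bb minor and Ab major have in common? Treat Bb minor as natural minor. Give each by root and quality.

Bbm, Db, Fm, Ab

Triads in Bb minor (natural minor): Bb minor (i), C diminished (ii°), Db major (III), Eb minor (iv), F minor (v), Gb major (VI), Ab major (VII).
Triads in Ab major: Ab major (I), Bb minor (ii), C minor (iii), Db major (IV), Eb major (V), F minor (vi), G diminished (vii°).
Shared triads with their functions: Bb minor (i in Bb minor, ii in Ab major); Db major (III in Bb minor, IV in Ab major); F minor (v in Bb minor, vi in Ab major); Ab major (VII in Bb minor, I in Ab major).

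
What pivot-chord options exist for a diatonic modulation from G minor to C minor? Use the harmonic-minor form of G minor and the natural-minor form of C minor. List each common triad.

Triads in G minor (harmonic minor): G minor (i), A diminished (ii°), Bb augmented (III+), C minor (iv), D major (V), Eb major (VI), F# diminished (vii°).
Triads in C minor (natural minor): C minor (i), D diminished (ii°), Eb major (III), F minor (iv), G minor (v), Ab major (VI), Bb major (VII).
Shared triads with their functions: G minor (i in G minor, v in C minor); C minor (iv in G minor, i in C minor); Eb major (VI in G minor, III in C minor).

Gm, Cm, Eb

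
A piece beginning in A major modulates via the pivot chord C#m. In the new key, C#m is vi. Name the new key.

E major

The numeral vi denotes a minor triad on scale degree 6. With C# on degree 6, the tonic of the new key is E.
Degree 6 carries a minor triad in major keys, so the destination is E major.
Check: the diatonic triads of E major are E (I), F#m (ii), G#m (iii), A (IV), B (V), C#m (vi), D#dim (vii°) — C#m is indeed vi.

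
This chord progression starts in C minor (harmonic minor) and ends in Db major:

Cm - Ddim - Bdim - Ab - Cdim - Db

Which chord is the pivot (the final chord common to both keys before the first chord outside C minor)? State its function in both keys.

Chords diatonic to C minor: Cm, Ddim, Ebaug, Fm, G, Ab, Bdim.
Reading the progression, the first chord not in that set is Cdim, so the modulation leaves C minor there.
The chord immediately before Cdim is Ab, which is diatonic to both keys: VI in C minor and V in Db major.

Ab — VI in C minor, V in Db major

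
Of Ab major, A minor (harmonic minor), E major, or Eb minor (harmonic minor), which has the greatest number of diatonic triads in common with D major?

E major

Triads of D major: D (I), Em (ii), F#m (iii), G (IV), A (V), Bm (vi), C#dim (vii°).
Ab major shares 0: none.
A minor (harmonic minor) shares 0: none.
E major shares 2: F#m, A.
Eb minor (harmonic minor) shares 0: none.
The most common triads (2) are shared with E major.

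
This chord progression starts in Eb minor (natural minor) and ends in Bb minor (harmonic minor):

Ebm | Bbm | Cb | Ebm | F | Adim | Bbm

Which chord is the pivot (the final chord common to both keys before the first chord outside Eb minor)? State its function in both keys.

Chords diatonic to Eb minor: Ebm, Fdim, Gb, Abm, Bbm, Cb, Db.
Reading the progression, the first chord not in that set is F, so the modulation leaves Eb minor there.
The chord immediately before F is Ebm, which is diatonic to both keys: i in Eb minor and iv in Bb minor.

Ebm — i in Eb minor, iv in Bb minor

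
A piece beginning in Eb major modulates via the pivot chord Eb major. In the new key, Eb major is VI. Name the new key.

G minor

The numeral VI denotes a major triad on scale degree 6. With Eb on degree 6, the tonic of the new key is G.
Degree 6 carries a major triad in minor keys, so the destination is G minor.
Check: the diatonic triads of G minor (natural minor) are Gm (i), Adim (ii°), Bb (III), Cm (iv), Dm (v), Eb (VI), F (VII) — Eb major is indeed VI.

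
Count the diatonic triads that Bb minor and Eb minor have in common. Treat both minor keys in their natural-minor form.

Diatonic triads of Bb minor (natural minor): Bb minor (i), C diminished (ii°), Db major (III), Eb minor (iv), F minor (v), Gb major (VI), Ab major (VII).
Diatonic triads of Eb minor (natural minor): Eb minor (i), F diminished (ii°), Gb major (III), Ab minor (iv), Bb minor (v), Cb major (VI), Db major (VII).
Matching root and quality in both lists: Bb minor, Db major, Eb minor, Gb major.
That gives 4 common triads.

4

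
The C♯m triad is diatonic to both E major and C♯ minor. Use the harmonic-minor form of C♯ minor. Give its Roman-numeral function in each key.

The scale of E major is E F♯ G♯ A B C♯ D♯; C♯ is degree 6, and the triad built there (C♯-E-G♯) is minor, so it is vi.
The scale of C♯ minor (harmonic minor) is C♯ D♯ E F♯ G♯ A B♯; C♯ is degree 1, and the triad built there (C♯-E-G♯) is minor, so it is i.

vi in E major; i in C♯ minor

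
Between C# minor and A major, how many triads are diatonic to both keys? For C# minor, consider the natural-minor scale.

4

Diatonic triads of C# minor (natural minor): C# minor (i), D# diminished (ii°), E major (III), F# minor (iv), G# minor (v), A major (VI), B major (VII).
Diatonic triads of A major: A major (I), B minor (ii), C# minor (iii), D major (IV), E major (V), F# minor (vi), G# diminished (vii°).
Matching root and quality in both lists: C# minor, E major, F# minor, A major.
That gives 4 common triads.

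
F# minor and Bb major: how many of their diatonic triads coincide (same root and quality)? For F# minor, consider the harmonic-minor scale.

Diatonic triads of F# minor (harmonic minor): F#m (i), G#dim (ii°), Aaug (III+), Bm (iv), C# (V), D (VI), E#dim (vii°).
Diatonic triads of Bb major: Bb (I), Cm (ii), Dm (iii), Eb (IV), F (V), Gm (vi), Adim (vii°).
No triad has the same root and quality in both keys.

0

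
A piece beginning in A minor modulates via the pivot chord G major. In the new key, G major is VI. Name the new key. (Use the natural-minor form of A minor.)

B minor

The numeral VI denotes a major triad on scale degree 6. With G on degree 6, the tonic of the new key is B.
Degree 6 carries a major triad in minor keys, so the destination is B minor.
Check: the diatonic triads of B minor (natural minor) are Bm (i), C#dim (ii°), D (III), Em (iv), F#m (v), G (VI), A (VII) — G major is indeed VI.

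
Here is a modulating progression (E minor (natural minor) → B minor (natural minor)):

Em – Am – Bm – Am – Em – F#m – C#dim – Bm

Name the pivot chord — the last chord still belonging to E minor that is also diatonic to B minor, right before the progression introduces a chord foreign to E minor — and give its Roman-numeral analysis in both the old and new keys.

Chords diatonic to E minor: Em, F#dim, G, Am, Bm, C, D.
Reading the progression, the first chord not in that set is F#m, so the modulation leaves E minor there.
The chord immediately before F#m is Em, which is diatonic to both keys: i in E minor and iv in B minor.

Em — i in E minor, iv in B minor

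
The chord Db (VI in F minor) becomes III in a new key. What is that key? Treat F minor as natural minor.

Bb minor

The numeral III denotes a major triad on scale degree 3. With Db on degree 3, the tonic of the new key is Bb.
Degree 3 carries a major triad in natural-minor keys, so the destination is Bb minor.
Check: the diatonic triads of Bb minor (natural minor) are Bbm (i), Cdim (ii°), Db (III), Ebm (iv), Fm (v), Gb (VI), Ab (VII) — Db is indeed III.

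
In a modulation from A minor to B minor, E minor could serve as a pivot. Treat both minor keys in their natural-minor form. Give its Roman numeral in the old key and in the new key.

The scale of A minor (natural minor) is A B C D E F G; E is degree 5, and the triad built there (E-G-B) is minor, so it is v.
The scale of B minor (natural minor) is B C# D E F# G A; E is degree 4, and the triad built there (E-G-B) is minor, so it is iv.

v in A minor; iv in B minor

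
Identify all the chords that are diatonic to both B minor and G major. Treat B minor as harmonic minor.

Triads in B minor (harmonic minor): B minor (i), C♯ diminished (ii°), D augmented (III+), E minor (iv), F♯ major (V), G major (VI), A♯ diminished (vii°).
Triads in G major: G major (I), A minor (ii), B minor (iii), C major (IV), D major (V), E minor (vi), F♯ diminished (vii°).
Shared triads with their functions: B minor (i in B minor, iii in G major); E minor (iv in B minor, vi in G major); G major (VI in B minor, I in G major).

Bm, Em, G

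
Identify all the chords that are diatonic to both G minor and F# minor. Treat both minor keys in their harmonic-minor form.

D

Triads in G minor (harmonic minor): Gm (i), Adim (ii°), Bbaug (III+), Cm (iv), D (V), Eb (VI), F#dim (vii°).
Triads in F# minor (harmonic minor): F#m (i), G#dim (ii°), Aaug (III+), Bm (iv), C# (V), D (VI), E#dim (vii°).
Shared triads with their functions: D (V in G minor, VI in F# minor).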